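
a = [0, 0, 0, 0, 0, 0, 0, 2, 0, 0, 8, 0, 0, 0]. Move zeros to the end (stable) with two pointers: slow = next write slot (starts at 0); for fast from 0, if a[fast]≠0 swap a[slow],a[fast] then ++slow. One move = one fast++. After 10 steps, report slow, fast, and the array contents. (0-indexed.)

slow=0 fast=0: a[fast]=0, fast++
slow=0 fast=1: a[fast]=0, fast++
slow=0 fast=2: a[fast]=0, fast++
slow=0 fast=3: a[fast]=0, fast++
slow=0 fast=4: a[fast]=0, fast++
slow=0 fast=5: a[fast]=0, fast++
slow=0 fast=6: a[fast]=0, fast++
slow=0 fast=7: a[fast]=2≠0 swap→a[0]=2, slow++,fast++
slow=1 fast=8: a[fast]=0, fast++
slow=1 fast=9: a[fast]=0, fast++

slow=1, fast=10, a=[2, 0, 0, 0, 0, 0, 0, 0, 0, 0, 8, 0, 0, 0]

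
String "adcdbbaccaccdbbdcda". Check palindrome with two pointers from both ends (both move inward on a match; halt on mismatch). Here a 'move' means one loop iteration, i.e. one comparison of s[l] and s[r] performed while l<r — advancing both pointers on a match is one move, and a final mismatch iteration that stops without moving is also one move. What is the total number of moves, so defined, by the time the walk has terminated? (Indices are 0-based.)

l=0 r=18: 'a'=='a', l++,r--
l=1 r=17: 'd'=='d', l++,r--
l=2 r=16: 'c'=='c', l++,r--
l=3 r=15: 'd'=='d', l++,r--
l=4 r=14: 'b'=='b', l++,r--
l=5 r=13: 'b'=='b', l++,r--
l=6 r=12: 'a'!='d', stop

7 moves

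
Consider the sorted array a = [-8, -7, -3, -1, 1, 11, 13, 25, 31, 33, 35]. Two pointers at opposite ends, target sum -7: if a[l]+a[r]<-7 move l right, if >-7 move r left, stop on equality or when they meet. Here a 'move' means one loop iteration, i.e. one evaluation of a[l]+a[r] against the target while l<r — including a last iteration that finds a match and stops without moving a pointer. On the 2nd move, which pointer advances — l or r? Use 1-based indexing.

r

[1,11] -8+35=27 >-7 → r--
[1,10] -8+33=25 >-7 → r--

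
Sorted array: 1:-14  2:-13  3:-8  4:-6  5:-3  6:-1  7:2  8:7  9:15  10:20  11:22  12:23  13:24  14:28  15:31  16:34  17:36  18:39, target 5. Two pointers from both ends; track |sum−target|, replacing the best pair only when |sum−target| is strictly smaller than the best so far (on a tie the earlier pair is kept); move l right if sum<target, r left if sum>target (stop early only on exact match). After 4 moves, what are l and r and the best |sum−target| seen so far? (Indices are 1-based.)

[1,18] -14+39=25 d=20 * → r--
[1,17] -14+36=22 d=17 * → r--
[1,16] -14+34=20 d=15 * → r--
[1,15] -14+31=17 d=12 * → r--

l=1, r=14, best |Δ|=12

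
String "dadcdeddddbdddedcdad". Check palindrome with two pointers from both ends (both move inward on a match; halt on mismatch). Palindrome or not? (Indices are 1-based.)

[1,20] 'd'=='d' → l++,r--
[2,19] 'a'=='a' → l++,r--
[3,18] 'd'=='d' → l++,r--
[4,17] 'c'=='c' → l++,r--
[5,16] 'd'=='d' → l++,r--
[6,15] 'e'=='e' → l++,r--
[7,14] 'd'=='d' → l++,r--
[8,13] 'd'=='d' → l++,r--
[9,12] 'd'=='d' → l++,r--
[10,11] 'd'!='b' → stop

not a palindrome (mismatch at 10,11)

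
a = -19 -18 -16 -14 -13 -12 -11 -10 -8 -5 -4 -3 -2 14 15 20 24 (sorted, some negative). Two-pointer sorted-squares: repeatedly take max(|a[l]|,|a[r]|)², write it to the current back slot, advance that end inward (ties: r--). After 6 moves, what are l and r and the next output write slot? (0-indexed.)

l=0 r=16: |-19|<=|24| out[16]=576, r--
l=0 r=15: |-19|<=|20| out[15]=400, r--
l=0 r=14: |-19|>|15| out[14]=361, l++
l=1 r=14: |-18|>|15| out[13]=324, l++
l=2 r=14: |-16|>|15| out[12]=256, l++
l=3 r=14: |-14|<=|15| out[11]=225, r--

l=3, r=13, next write slot=10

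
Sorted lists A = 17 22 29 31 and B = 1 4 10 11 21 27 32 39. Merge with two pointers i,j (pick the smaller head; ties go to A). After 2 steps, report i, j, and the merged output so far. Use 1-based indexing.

i=1, j=3, merged so far=[1, 4]

[i=1,j=1] A[i]=17>B[j]=1 take 1 → j++
[i=1,j=2] A[i]=17>B[j]=4 take 4 → j++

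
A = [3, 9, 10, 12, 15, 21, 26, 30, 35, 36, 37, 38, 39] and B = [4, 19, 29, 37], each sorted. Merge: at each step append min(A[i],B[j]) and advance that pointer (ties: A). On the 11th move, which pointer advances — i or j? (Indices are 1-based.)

i=1 j=1: A[i]=3<=B[j]=4 take 3, i++
i=2 j=1: A[i]=9>B[j]=4 take 4, j++
i=2 j=2: A[i]=9<=B[j]=19 take 9, i++
i=3 j=2: A[i]=10<=B[j]=19 take 10, i++
i=4 j=2: A[i]=12<=B[j]=19 take 12, i++
i=5 j=2: A[i]=15<=B[j]=19 take 15, i++
i=6 j=2: A[i]=21>B[j]=19 take 19, j++
i=6 j=3: A[i]=21<=B[j]=29 take 21, i++
i=7 j=3: A[i]=26<=B[j]=29 take 26, i++
i=8 j=3: A[i]=30>B[j]=29 take 29, j++
i=8 j=4: A[i]=30<=B[j]=37 take 30, i++

i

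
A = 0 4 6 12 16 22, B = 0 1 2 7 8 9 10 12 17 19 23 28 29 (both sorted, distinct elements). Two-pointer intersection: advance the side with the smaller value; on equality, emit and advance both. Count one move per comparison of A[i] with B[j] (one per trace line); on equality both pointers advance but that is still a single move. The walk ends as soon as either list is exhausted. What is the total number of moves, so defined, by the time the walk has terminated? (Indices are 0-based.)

14 moves

[i=0,j=0] 0==0 emit → i++,j++
[i=1,j=1] 4>1 → j++
[i=1,j=2] 4>2 → j++
[i=1,j=3] 4<7 → i++
[i=2,j=3] 6<7 → i++
[i=3,j=3] 12>7 → j++
[i=3,j=4] 12>8 → j++
[i=3,j=5] 12>9 → j++
[i=3,j=6] 12>10 → j++
[i=3,j=7] 12==12 emit → i++,j++
[i=4,j=8] 16<17 → i++
[i=5,j=8] 22>17 → j++
[i=5,j=9] 22>19 → j++
[i=5,j=10] 22<23 → i++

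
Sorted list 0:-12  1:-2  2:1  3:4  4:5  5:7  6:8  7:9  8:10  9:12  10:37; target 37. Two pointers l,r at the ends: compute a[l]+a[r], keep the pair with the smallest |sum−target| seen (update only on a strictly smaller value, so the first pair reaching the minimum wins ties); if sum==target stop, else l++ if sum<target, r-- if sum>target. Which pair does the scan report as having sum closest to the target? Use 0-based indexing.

pair (1, 37) with sum 38 (|Δ|=1)

l=0 r=10: -12+37=25 d=12 *, l++
l=1 r=10: -2+37=35 d=2 *, l++
l=2 r=10: 1+37=38 d=1 *, r--
l=2 r=9: 1+12=13 d=24, l++
l=3 r=9: 4+12=16 d=21, l++
l=4 r=9: 5+12=17 d=20, l++
l=5 r=9: 7+12=19 d=18, l++
l=6 r=9: 8+12=20 d=17, l++
l=7 r=9: 9+12=21 d=16, l++
l=8 r=9: 10+12=22 d=15, l++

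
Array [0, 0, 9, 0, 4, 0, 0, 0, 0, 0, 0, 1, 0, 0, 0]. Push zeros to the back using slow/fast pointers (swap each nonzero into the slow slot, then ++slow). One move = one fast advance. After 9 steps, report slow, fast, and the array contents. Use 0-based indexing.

slow=0 fast=0: a[fast]=0, fast++
slow=0 fast=1: a[fast]=0, fast++
slow=0 fast=2: a[fast]=9≠0 swap→a[0]=9, slow++,fast++
slow=1 fast=3: a[fast]=0, fast++
slow=1 fast=4: a[fast]=4≠0 swap→a[1]=4, slow++,fast++
slow=2 fast=5: a[fast]=0, fast++
slow=2 fast=6: a[fast]=0, fast++
slow=2 fast=7: a[fast]=0, fast++
slow=2 fast=8: a[fast]=0, fast++

slow=2, fast=9, a=[9, 4, 0, 0, 0, 0, 0, 0, 0, 0, 0, 1, 0, 0, 0]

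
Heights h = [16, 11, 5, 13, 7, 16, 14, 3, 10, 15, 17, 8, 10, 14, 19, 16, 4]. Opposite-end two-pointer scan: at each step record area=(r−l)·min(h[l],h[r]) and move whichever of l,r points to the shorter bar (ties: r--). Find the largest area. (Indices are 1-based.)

l=1 r=17: min(16,4)*16=64 best=64 *, r--
l=1 r=16: min(16,16)*15=240 best=240 *, r--
l=1 r=15: min(16,19)*14=224 best=240, l++
l=2 r=15: min(11,19)*13=143 best=240, l++
l=3 r=15: min(5,19)*12=60 best=240, l++
l=4 r=15: min(13,19)*11=143 best=240, l++
l=5 r=15: min(7,19)*10=70 best=240, l++
l=6 r=15: min(16,19)*9=144 best=240, l++
l=7 r=15: min(14,19)*8=112 best=240, l++
l=8 r=15: min(3,19)*7=21 best=240, l++
l=9 r=15: min(10,19)*6=60 best=240, l++
l=10 r=15: min(15,19)*5=75 best=240, l++
l=11 r=15: min(17,19)*4=68 best=240, l++
l=12 r=15: min(8,19)*3=24 best=240, l++
l=13 r=15: min(10,19)*2=20 best=240, l++
l=14 r=15: min(14,19)*1=14 best=240, l++

max area = 240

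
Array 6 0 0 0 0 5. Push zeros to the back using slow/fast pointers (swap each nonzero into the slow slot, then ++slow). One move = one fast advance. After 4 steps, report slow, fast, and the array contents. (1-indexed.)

slow=1 fast=1: a[fast]=6≠0 swap→a[1]=6, slow++,fast++
slow=2 fast=2: a[fast]=0, fast++
slow=2 fast=3: a[fast]=0, fast++
slow=2 fast=4: a[fast]=0, fast++

slow=2, fast=5, a=[6, 0, 0, 0, 0, 5]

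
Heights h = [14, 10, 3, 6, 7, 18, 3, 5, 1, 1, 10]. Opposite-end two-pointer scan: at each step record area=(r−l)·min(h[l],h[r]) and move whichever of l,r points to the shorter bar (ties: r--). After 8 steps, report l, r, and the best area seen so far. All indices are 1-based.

l=4, r=6, best area=100

l=1 r=11: min(14,10)*10=100 best=100 *, r--
l=1 r=10: min(14,1)*9=9 best=100, r--
l=1 r=9: min(14,1)*8=8 best=100, r--
l=1 r=8: min(14,5)*7=35 best=100, r--
l=1 r=7: min(14,3)*6=18 best=100, r--
l=1 r=6: min(14,18)*5=70 best=100, l++
l=2 r=6: min(10,18)*4=40 best=100, l++
l=3 r=6: min(3,18)*3=9 best=100, l++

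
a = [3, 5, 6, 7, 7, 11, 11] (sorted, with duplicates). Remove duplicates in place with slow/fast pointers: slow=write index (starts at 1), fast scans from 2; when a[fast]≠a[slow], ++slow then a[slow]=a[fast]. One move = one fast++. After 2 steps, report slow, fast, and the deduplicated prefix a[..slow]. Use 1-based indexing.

(s=1,f=2) a[fast]=5≠a[slow]=3 write a[2]=5 → slow++,fast++
(s=2,f=3) a[fast]=6≠a[slow]=5 write a[3]=6 → slow++,fast++

slow=3, fast=4, prefix=[3, 5, 6]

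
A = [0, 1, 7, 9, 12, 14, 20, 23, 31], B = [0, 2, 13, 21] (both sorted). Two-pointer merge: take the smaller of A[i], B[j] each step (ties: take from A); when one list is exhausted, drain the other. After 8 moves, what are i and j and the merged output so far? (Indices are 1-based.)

i=6, j=4, merged so far=[0, 0, 1, 2, 7, 9, 12, 13]

[i=1,j=1] A[i]=0<=B[j]=0 take 0 → i++
[i=2,j=1] A[i]=1>B[j]=0 take 0 → j++
[i=2,j=2] A[i]=1<=B[j]=2 take 1 → i++
[i=3,j=2] A[i]=7>B[j]=2 take 2 → j++
[i=3,j=3] A[i]=7<=B[j]=13 take 7 → i++
[i=4,j=3] A[i]=9<=B[j]=13 take 9 → i++
[i=5,j=3] A[i]=12<=B[j]=13 take 12 → i++
[i=6,j=3] A[i]=14>B[j]=13 take 13 → j++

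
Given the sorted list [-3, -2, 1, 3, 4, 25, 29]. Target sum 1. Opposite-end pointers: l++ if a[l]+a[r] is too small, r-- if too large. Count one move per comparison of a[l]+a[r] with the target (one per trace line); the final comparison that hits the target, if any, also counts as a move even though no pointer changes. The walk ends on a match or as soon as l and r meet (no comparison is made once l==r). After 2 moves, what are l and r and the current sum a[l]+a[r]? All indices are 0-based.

l=0, r=4, sum=1

[0,6] -3+29=26 >1 → r--
[0,5] -3+25=22 >1 → r--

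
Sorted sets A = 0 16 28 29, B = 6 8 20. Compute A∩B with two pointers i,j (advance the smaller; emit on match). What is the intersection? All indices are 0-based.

i=0 j=0: 0<6, i++
i=1 j=0: 16>6, j++
i=1 j=1: 16>8, j++
i=1 j=2: 16<20, i++
i=2 j=2: 28>20, j++

intersection = []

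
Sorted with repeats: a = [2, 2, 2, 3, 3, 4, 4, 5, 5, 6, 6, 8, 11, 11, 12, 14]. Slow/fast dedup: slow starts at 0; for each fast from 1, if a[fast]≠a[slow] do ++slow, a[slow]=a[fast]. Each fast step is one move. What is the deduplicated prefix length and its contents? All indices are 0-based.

length 9; prefix = [2, 3, 4, 5, 6, 8, 11, 12, 14]

(s=0,f=1) a[fast]=2=a[slow] dup → fast++
(s=0,f=2) a[fast]=2=a[slow] dup → fast++
(s=0,f=3) a[fast]=3≠a[slow]=2 write a[1]=3 → slow++,fast++
(s=1,f=4) a[fast]=3=a[slow] dup → fast++
(s=1,f=5) a[fast]=4≠a[slow]=3 write a[2]=4 → slow++,fast++
(s=2,f=6) a[fast]=4=a[slow] dup → fast++
(s=2,f=7) a[fast]=5≠a[slow]=4 write a[3]=5 → slow++,fast++
(s=3,f=8) a[fast]=5=a[slow] dup → fast++
(s=3,f=9) a[fast]=6≠a[slow]=5 write a[4]=6 → slow++,fast++
(s=4,f=10) a[fast]=6=a[slow] dup → fast++
(s=4,f=11) a[fast]=8≠a[slow]=6 write a[5]=8 → slow++,fast++
(s=5,f=12) a[fast]=11≠a[slow]=8 write a[6]=11 → slow++,fast++
(s=6,f=13) a[fast]=11=a[slow] dup → fast++
(s=6,f=14) a[fast]=12≠a[slow]=11 write a[7]=12 → slow++,fast++
(s=7,f=15) a[fast]=14≠a[slow]=12 write a[8]=14 → slow++,fast++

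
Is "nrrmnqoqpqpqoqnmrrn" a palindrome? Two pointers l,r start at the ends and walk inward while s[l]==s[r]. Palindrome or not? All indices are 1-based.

[1,19] 'n'=='n' → l++,r--
[2,18] 'r'=='r' → l++,r--
[3,17] 'r'=='r' → l++,r--
[4,16] 'm'=='m' → l++,r--
[5,15] 'n'=='n' → l++,r--
[6,14] 'q'=='q' → l++,r--
[7,13] 'o'=='o' → l++,r--
[8,12] 'q'=='q' → l++,r--
[9,11] 'p'=='p' → l++,r--

palindrome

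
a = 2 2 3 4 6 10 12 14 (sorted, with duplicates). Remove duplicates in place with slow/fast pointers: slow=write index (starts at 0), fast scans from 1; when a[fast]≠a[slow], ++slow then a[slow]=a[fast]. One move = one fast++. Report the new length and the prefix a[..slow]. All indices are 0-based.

length 7; prefix = [2, 3, 4, 6, 10, 12, 14]

slow=0 fast=1: a[fast]=2=a[slow] dup, fast++
slow=0 fast=2: a[fast]=3≠a[slow]=2 write a[1]=3, slow++,fast++
slow=1 fast=3: a[fast]=4≠a[slow]=3 write a[2]=4, slow++,fast++
slow=2 fast=4: a[fast]=6≠a[slow]=4 write a[3]=6, slow++,fast++
slow=3 fast=5: a[fast]=10≠a[slow]=6 write a[4]=10, slow++,fast++
slow=4 fast=6: a[fast]=12≠a[slow]=10 write a[5]=12, slow++,fast++
slow=5 fast=7: a[fast]=14≠a[slow]=12 write a[6]=14, slow++,fast++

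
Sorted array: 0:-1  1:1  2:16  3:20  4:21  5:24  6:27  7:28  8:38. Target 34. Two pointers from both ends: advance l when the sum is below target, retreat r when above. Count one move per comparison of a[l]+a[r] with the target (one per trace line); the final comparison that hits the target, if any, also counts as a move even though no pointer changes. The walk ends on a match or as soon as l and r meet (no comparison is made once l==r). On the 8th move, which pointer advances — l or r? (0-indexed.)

r

l=0 r=8: -1+38=37 >34, r--
l=0 r=7: -1+28=27 <34, l++
l=1 r=7: 1+28=29 <34, l++
l=2 r=7: 16+28=44 >34, r--
l=2 r=6: 16+27=43 >34, r--
l=2 r=5: 16+24=40 >34, r--
l=2 r=4: 16+21=37 >34, r--
l=2 r=3: 16+20=36 >34, r--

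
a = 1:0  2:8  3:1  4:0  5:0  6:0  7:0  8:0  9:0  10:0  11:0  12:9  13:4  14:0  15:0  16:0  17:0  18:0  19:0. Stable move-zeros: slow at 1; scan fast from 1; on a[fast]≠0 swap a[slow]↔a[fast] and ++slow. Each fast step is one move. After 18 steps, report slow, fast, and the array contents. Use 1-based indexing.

slow=1 fast=1: a[fast]=0, fast++
slow=1 fast=2: a[fast]=8≠0 swap→a[1]=8, slow++,fast++
slow=2 fast=3: a[fast]=1≠0 swap→a[2]=1, slow++,fast++
slow=3 fast=4: a[fast]=0, fast++
slow=3 fast=5: a[fast]=0, fast++
slow=3 fast=6: a[fast]=0, fast++
slow=3 fast=7: a[fast]=0, fast++
slow=3 fast=8: a[fast]=0, fast++
slow=3 fast=9: a[fast]=0, fast++
slow=3 fast=10: a[fast]=0, fast++
slow=3 fast=11: a[fast]=0, fast++
slow=3 fast=12: a[fast]=9≠0 swap→a[3]=9, slow++,fast++
slow=4 fast=13: a[fast]=4≠0 swap→a[4]=4, slow++,fast++
slow=5 fast=14: a[fast]=0, fast++
slow=5 fast=15: a[fast]=0, fast++
slow=5 fast=16: a[fast]=0, fast++
slow=5 fast=17: a[fast]=0, fast++
slow=5 fast=18: a[fast]=0, fast++

slow=5, fast=19, a=[8, 1, 9, 4, 0, 0, 0, 0, 0, 0, 0, 0, 0, 0, 0, 0, 0, 0, 0]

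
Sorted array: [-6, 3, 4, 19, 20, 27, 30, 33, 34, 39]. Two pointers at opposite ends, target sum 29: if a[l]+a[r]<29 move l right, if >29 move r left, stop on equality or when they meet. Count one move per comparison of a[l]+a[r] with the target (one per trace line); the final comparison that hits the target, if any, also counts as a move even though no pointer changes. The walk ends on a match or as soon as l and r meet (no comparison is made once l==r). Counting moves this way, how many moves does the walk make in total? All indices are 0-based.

l=0 r=9: -6+39=33 >29, r--
l=0 r=8: -6+34=28 <29, l++
l=1 r=8: 3+34=37 >29, r--
l=1 r=7: 3+33=36 >29, r--
l=1 r=6: 3+30=33 >29, r--
l=1 r=5: 3+27=30 >29, r--
l=1 r=4: 3+20=23 <29, l++
l=2 r=4: 4+20=24 <29, l++
l=3 r=4: 19+20=39 >29, r--

9 moves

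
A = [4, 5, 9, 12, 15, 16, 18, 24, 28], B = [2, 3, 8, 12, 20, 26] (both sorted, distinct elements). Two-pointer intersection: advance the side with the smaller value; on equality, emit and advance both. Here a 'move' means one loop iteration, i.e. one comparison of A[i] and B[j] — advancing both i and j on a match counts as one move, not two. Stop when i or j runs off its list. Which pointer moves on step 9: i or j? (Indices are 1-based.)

i

i=1 j=1: 4>2, j++
i=1 j=2: 4>3, j++
i=1 j=3: 4<8, i++
i=2 j=3: 5<8, i++
i=3 j=3: 9>8, j++
i=3 j=4: 9<12, i++
i=4 j=4: 12==12 emit, i++,j++
i=5 j=5: 15<20, i++
i=6 j=5: 16<20, i++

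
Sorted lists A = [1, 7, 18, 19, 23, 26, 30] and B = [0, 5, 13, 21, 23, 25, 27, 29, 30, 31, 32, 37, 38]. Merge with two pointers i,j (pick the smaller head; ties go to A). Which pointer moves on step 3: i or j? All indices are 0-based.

j

[i=0,j=0] A[i]=1>B[j]=0 take 0 → j++
[i=0,j=1] A[i]=1<=B[j]=5 take 1 → i++
[i=1,j=1] A[i]=7>B[j]=5 take 5 → j++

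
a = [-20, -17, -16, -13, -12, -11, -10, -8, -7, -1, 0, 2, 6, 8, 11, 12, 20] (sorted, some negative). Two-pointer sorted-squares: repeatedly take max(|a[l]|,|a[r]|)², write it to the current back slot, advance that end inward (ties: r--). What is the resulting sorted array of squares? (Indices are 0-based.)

[0, 1, 4, 36, 49, 64, 64, 100, 121, 121, 144, 144, 169, 256, 289, 400, 400]

l=0 r=16: |-20|<=|20| out[16]=400, r--
l=0 r=15: |-20|>|12| out[15]=400, l++
l=1 r=15: |-17|>|12| out[14]=289, l++
l=2 r=15: |-16|>|12| out[13]=256, l++
l=3 r=15: |-13|>|12| out[12]=169, l++
l=4 r=15: |-12|<=|12| out[11]=144, r--
l=4 r=14: |-12|>|11| out[10]=144, l++
l=5 r=14: |-11|<=|11| out[9]=121, r--
l=5 r=13: |-11|>|8| out[8]=121, l++
l=6 r=13: |-10|>|8| out[7]=100, l++
l=7 r=13: |-8|<=|8| out[6]=64, r--
l=7 r=12: |-8|>|6| out[5]=64, l++
l=8 r=12: |-7|>|6| out[4]=49, l++
l=9 r=12: |-1|<=|6| out[3]=36, r--
l=9 r=11: |-1|<=|2| out[2]=4, r--
l=9 r=10: |-1|>|0| out[1]=1, l++
l=10 r=10: |0|<=|0| out[0]=0, r--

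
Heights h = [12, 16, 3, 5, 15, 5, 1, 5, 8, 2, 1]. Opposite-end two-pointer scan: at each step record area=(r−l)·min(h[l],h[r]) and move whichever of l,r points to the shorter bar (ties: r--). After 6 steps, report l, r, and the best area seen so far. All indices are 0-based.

l=0, r=4, best area=64

[0,10] min(12,1)*10=10 best=10 * → r--
[0,9] min(12,2)*9=18 best=18 * → r--
[0,8] min(12,8)*8=64 best=64 * → r--
[0,7] min(12,5)*7=35 best=64 → r--
[0,6] min(12,1)*6=6 best=64 → r--
[0,5] min(12,5)*5=25 best=64 → r--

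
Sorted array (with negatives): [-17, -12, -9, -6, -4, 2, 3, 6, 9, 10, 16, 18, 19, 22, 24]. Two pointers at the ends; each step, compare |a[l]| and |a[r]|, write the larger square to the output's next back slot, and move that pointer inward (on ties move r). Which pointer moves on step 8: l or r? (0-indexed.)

r

l=0 r=14: |-17|<=|24| out[14]=576, r--
l=0 r=13: |-17|<=|22| out[13]=484, r--
l=0 r=12: |-17|<=|19| out[12]=361, r--
l=0 r=11: |-17|<=|18| out[11]=324, r--
l=0 r=10: |-17|>|16| out[10]=289, l++
l=1 r=10: |-12|<=|16| out[9]=256, r--
l=1 r=9: |-12|>|10| out[8]=144, l++
l=2 r=9: |-9|<=|10| out[7]=100, r--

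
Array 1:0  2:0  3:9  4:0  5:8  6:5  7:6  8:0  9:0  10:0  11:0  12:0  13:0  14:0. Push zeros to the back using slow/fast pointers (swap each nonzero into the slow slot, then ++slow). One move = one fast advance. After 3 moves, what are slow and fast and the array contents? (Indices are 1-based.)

slow=2, fast=4, a=[9, 0, 0, 0, 8, 5, 6, 0, 0, 0, 0, 0, 0, 0]

(s=1,f=1) a[fast]=0 → fast++
(s=1,f=2) a[fast]=0 → fast++
(s=1,f=3) a[fast]=9≠0 swap→a[1]=9 → slow++,fast++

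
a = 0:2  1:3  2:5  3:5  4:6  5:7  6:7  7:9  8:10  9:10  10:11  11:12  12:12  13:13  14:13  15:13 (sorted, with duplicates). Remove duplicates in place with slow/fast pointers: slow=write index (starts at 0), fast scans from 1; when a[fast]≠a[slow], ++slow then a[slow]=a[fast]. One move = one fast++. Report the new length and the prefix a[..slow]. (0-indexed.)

slow=0 fast=1: a[fast]=3≠a[slow]=2 write a[1]=3, slow++,fast++
slow=1 fast=2: a[fast]=5≠a[slow]=3 write a[2]=5, slow++,fast++
slow=2 fast=3: a[fast]=5=a[slow] dup, fast++
slow=2 fast=4: a[fast]=6≠a[slow]=5 write a[3]=6, slow++,fast++
slow=3 fast=5: a[fast]=7≠a[slow]=6 write a[4]=7, slow++,fast++
slow=4 fast=6: a[fast]=7=a[slow] dup, fast++
slow=4 fast=7: a[fast]=9≠a[slow]=7 write a[5]=9, slow++,fast++
slow=5 fast=8: a[fast]=10≠a[slow]=9 write a[6]=10, slow++,fast++
slow=6 fast=9: a[fast]=10=a[slow] dup, fast++
slow=6 fast=10: a[fast]=11≠a[slow]=10 write a[7]=11, slow++,fast++
slow=7 fast=11: a[fast]=12≠a[slow]=11 write a[8]=12, slow++,fast++
slow=8 fast=12: a[fast]=12=a[slow] dup, fast++
slow=8 fast=13: a[fast]=13≠a[slow]=12 write a[9]=13, slow++,fast++
slow=9 fast=14: a[fast]=13=a[slow] dup, fast++
slow=9 fast=15: a[fast]=13=a[slow] dup, fast++

length 10; prefix = [2, 3, 5, 6, 7, 9, 10, 11, 12, 13]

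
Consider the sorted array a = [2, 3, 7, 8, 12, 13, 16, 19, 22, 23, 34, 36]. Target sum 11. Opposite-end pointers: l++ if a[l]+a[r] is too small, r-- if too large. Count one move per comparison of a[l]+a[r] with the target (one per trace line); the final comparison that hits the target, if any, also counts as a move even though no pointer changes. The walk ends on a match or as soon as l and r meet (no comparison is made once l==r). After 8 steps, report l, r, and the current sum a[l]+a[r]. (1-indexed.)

l=1, r=4, sum=10

l=1 r=12: 2+36=38 >11, r--
l=1 r=11: 2+34=36 >11, r--
l=1 r=10: 2+23=25 >11, r--
l=1 r=9: 2+22=24 >11, r--
l=1 r=8: 2+19=21 >11, r--
l=1 r=7: 2+16=18 >11, r--
l=1 r=6: 2+13=15 >11, r--
l=1 r=5: 2+12=14 >11, r--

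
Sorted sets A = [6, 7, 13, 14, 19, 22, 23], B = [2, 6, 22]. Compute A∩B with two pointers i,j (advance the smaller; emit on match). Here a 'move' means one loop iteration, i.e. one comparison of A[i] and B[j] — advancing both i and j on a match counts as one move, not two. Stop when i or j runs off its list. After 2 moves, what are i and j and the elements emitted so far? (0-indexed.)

[i=0,j=0] 6>2 → j++
[i=0,j=1] 6==6 emit → i++,j++

i=1, j=2, emitted=[6]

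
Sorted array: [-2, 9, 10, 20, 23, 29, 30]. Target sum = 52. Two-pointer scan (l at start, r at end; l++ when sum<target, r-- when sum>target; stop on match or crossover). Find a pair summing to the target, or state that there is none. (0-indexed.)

(23, 29)

l=0 r=6: -2+30=28 <52, l++
l=1 r=6: 9+30=39 <52, l++
l=2 r=6: 10+30=40 <52, l++
l=3 r=6: 20+30=50 <52, l++
l=4 r=6: 23+30=53 >52, r--
l=4 r=5: 23+29=52, found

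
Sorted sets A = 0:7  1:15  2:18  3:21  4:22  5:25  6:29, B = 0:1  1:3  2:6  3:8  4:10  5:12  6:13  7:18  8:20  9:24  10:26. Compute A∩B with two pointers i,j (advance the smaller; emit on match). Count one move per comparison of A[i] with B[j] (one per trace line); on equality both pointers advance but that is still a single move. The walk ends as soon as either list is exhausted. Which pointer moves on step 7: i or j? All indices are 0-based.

j

[i=0,j=0] 7>1 → j++
[i=0,j=1] 7>3 → j++
[i=0,j=2] 7>6 → j++
[i=0,j=3] 7<8 → i++
[i=1,j=3] 15>8 → j++
[i=1,j=4] 15>10 → j++
[i=1,j=5] 15>12 → j++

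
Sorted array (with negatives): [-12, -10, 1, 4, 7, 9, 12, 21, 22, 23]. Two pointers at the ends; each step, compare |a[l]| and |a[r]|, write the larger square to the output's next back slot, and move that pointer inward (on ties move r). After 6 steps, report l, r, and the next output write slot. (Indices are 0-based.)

[0,9] |-12|<=|23| out[9]=529 → r--
[0,8] |-12|<=|22| out[8]=484 → r--
[0,7] |-12|<=|21| out[7]=441 → r--
[0,6] |-12|<=|12| out[6]=144 → r--
[0,5] |-12|>|9| out[5]=144 → l++
[1,5] |-10|>|9| out[4]=100 → l++

l=2, r=5, next write slot=3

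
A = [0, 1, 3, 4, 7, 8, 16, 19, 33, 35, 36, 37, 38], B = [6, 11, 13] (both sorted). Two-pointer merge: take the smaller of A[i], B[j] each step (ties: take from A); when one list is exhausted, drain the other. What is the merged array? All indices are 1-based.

[0, 1, 3, 4, 6, 7, 8, 11, 13, 16, 19, 33, 35, 36, 37, 38]

[i=1,j=1] A[i]=0<=B[j]=6 take 0 → i++
[i=2,j=1] A[i]=1<=B[j]=6 take 1 → i++
[i=3,j=1] A[i]=3<=B[j]=6 take 3 → i++
[i=4,j=1] A[i]=4<=B[j]=6 take 4 → i++
[i=5,j=1] A[i]=7>B[j]=6 take 6 → j++
[i=5,j=2] A[i]=7<=B[j]=11 take 7 → i++
[i=6,j=2] A[i]=8<=B[j]=11 take 8 → i++
[i=7,j=2] A[i]=16>B[j]=11 take 11 → j++
[i=7,j=3] A[i]=16>B[j]=13 take 13 → j++
[i=7,j=4] B done, take A[i]=16 → i++
[i=8,j=4] B done, take A[i]=19 → i++
[i=9,j=4] B done, take A[i]=33 → i++
[i=10,j=4] B done, take A[i]=35 → i++
[i=11,j=4] B done, take A[i]=36 → i++
[i=12,j=4] B done, take A[i]=37 → i++
[i=13,j=4] B done, take A[i]=38 → i++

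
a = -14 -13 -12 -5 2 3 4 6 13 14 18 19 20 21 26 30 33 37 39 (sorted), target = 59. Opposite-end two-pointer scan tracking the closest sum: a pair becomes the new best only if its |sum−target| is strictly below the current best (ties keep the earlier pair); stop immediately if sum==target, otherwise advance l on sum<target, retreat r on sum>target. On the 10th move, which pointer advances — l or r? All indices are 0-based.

l=0 r=18: -14+39=25 d=34 *, l++
l=1 r=18: -13+39=26 d=33 *, l++
l=2 r=18: -12+39=27 d=32 *, l++
l=3 r=18: -5+39=34 d=25 *, l++
l=4 r=18: 2+39=41 d=18 *, l++
l=5 r=18: 3+39=42 d=17 *, l++
l=6 r=18: 4+39=43 d=16 *, l++
l=7 r=18: 6+39=45 d=14 *, l++
l=8 r=18: 13+39=52 d=7 *, l++
l=9 r=18: 14+39=53 d=6 *, l++

l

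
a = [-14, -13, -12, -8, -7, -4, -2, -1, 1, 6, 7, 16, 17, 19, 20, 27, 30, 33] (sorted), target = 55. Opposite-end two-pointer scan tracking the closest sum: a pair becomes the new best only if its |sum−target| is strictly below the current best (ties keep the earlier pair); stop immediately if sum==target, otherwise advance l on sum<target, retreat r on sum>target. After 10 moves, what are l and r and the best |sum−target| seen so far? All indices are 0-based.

[0,17] -14+33=19 d=36 * → l++
[1,17] -13+33=20 d=35 * → l++
[2,17] -12+33=21 d=34 * → l++
[3,17] -8+33=25 d=30 * → l++
[4,17] -7+33=26 d=29 * → l++
[5,17] -4+33=29 d=26 * → l++
[6,17] -2+33=31 d=24 * → l++
[7,17] -1+33=32 d=23 * → l++
[8,17] 1+33=34 d=21 * → l++
[9,17] 6+33=39 d=16 * → l++

l=10, r=17, best |Δ|=16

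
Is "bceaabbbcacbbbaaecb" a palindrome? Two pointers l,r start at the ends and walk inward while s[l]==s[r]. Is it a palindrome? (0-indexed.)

palindrome

l=0 r=18: 'b'=='b', l++,r--
l=1 r=17: 'c'=='c', l++,r--
l=2 r=16: 'e'=='e', l++,r--
l=3 r=15: 'a'=='a', l++,r--
l=4 r=14: 'a'=='a', l++,r--
l=5 r=13: 'b'=='b', l++,r--
l=6 r=12: 'b'=='b', l++,r--
l=7 r=11: 'b'=='b', l++,r--
l=8 r=10: 'c'=='c', l++,r--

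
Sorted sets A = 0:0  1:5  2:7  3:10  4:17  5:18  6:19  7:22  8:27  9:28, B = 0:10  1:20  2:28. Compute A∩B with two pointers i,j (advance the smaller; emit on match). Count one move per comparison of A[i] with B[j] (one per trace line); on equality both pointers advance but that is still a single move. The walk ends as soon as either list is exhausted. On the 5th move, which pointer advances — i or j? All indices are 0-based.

i

[i=0,j=0] 0<10 → i++
[i=1,j=0] 5<10 → i++
[i=2,j=0] 7<10 → i++
[i=3,j=0] 10==10 emit → i++,j++
[i=4,j=1] 17<20 → i++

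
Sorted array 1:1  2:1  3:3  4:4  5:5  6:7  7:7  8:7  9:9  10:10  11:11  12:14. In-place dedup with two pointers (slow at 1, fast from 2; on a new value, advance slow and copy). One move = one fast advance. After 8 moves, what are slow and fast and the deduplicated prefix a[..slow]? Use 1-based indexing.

slow=1 fast=2: a[fast]=1=a[slow] dup, fast++
slow=1 fast=3: a[fast]=3≠a[slow]=1 write a[2]=3, slow++,fast++
slow=2 fast=4: a[fast]=4≠a[slow]=3 write a[3]=4, slow++,fast++
slow=3 fast=5: a[fast]=5≠a[slow]=4 write a[4]=5, slow++,fast++
slow=4 fast=6: a[fast]=7≠a[slow]=5 write a[5]=7, slow++,fast++
slow=5 fast=7: a[fast]=7=a[slow] dup, fast++
slow=5 fast=8: a[fast]=7=a[slow] dup, fast++
slow=5 fast=9: a[fast]=9≠a[slow]=7 write a[6]=9, slow++,fast++

slow=6, fast=10, prefix=[1, 3, 4, 5, 7, 9]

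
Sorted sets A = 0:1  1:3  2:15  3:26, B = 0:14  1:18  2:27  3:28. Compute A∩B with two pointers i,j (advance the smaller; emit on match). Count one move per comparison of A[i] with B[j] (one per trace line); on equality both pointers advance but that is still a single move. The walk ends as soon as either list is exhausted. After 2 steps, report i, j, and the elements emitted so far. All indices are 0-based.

i=2, j=0, emitted=[]

i=0 j=0: 1<14, i++
i=1 j=0: 3<14, i++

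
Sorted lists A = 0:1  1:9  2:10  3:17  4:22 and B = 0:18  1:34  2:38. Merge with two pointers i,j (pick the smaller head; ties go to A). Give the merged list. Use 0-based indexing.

[1, 9, 10, 17, 18, 22, 34, 38]

i=0 j=0: A[i]=1<=B[j]=18 take 1, i++
i=1 j=0: A[i]=9<=B[j]=18 take 9, i++
i=2 j=0: A[i]=10<=B[j]=18 take 10, i++
i=3 j=0: A[i]=17<=B[j]=18 take 17, i++
i=4 j=0: A[i]=22>B[j]=18 take 18, j++
i=4 j=1: A[i]=22<=B[j]=34 take 22, i++
i=5 j=1: A done, take B[j]=34, j++
i=5 j=2: A done, take B[j]=38, j++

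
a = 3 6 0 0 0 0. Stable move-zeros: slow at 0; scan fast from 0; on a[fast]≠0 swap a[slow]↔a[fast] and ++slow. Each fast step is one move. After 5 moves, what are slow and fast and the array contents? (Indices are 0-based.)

slow=0 fast=0: a[fast]=3≠0 swap→a[0]=3, slow++,fast++
slow=1 fast=1: a[fast]=6≠0 swap→a[1]=6, slow++,fast++
slow=2 fast=2: a[fast]=0, fast++
slow=2 fast=3: a[fast]=0, fast++
slow=2 fast=4: a[fast]=0, fast++

slow=2, fast=5, a=[3, 6, 0, 0, 0, 0]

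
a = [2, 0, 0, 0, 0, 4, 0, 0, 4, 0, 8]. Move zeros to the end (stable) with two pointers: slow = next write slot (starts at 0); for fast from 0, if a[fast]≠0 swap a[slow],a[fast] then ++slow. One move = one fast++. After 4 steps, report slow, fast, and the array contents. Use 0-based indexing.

slow=1, fast=4, a=[2, 0, 0, 0, 0, 4, 0, 0, 4, 0, 8]

(s=0,f=0) a[fast]=2≠0 swap→a[0]=2 → slow++,fast++
(s=1,f=1) a[fast]=0 → fast++
(s=1,f=2) a[fast]=0 → fast++
(s=1,f=3) a[fast]=0 → fast++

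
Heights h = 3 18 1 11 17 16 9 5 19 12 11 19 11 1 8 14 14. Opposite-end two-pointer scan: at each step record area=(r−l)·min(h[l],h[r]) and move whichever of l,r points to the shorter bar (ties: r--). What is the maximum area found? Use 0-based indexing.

l=0 r=16: min(3,14)*16=48 best=48 *, l++
l=1 r=16: min(18,14)*15=210 best=210 *, r--
l=1 r=15: min(18,14)*14=196 best=210, r--
l=1 r=14: min(18,8)*13=104 best=210, r--
l=1 r=13: min(18,1)*12=12 best=210, r--
l=1 r=12: min(18,11)*11=121 best=210, r--
l=1 r=11: min(18,19)*10=180 best=210, l++
l=2 r=11: min(1,19)*9=9 best=210, l++
l=3 r=11: min(11,19)*8=88 best=210, l++
l=4 r=11: min(17,19)*7=119 best=210, l++
l=5 r=11: min(16,19)*6=96 best=210, l++
l=6 r=11: min(9,19)*5=45 best=210, l++
l=7 r=11: min(5,19)*4=20 best=210, l++
l=8 r=11: min(19,19)*3=57 best=210, r--
l=8 r=10: min(19,11)*2=22 best=210, r--
l=8 r=9: min(19,12)*1=12 best=210, r--

max area = 210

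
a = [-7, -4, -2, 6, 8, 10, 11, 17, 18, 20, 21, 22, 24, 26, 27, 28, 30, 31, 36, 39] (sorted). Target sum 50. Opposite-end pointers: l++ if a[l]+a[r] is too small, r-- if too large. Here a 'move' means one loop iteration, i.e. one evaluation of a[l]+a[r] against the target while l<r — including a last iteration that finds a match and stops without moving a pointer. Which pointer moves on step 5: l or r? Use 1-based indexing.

[1,20] -7+39=32 <50 → l++
[2,20] -4+39=35 <50 → l++
[3,20] -2+39=37 <50 → l++
[4,20] 6+39=45 <50 → l++
[5,20] 8+39=47 <50 → l++

l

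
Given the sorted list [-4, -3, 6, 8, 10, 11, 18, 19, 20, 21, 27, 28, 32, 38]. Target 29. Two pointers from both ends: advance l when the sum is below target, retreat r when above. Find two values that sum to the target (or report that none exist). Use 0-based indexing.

(-3, 32)

l=0 r=13: -4+38=34 >29, r--
l=0 r=12: -4+32=28 <29, l++
l=1 r=12: -3+32=29, found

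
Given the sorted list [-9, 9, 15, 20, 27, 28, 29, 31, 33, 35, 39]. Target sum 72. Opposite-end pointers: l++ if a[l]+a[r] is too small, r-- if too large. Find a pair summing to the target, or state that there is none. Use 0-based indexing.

(33, 39)

l=0 r=10: -9+39=30 <72, l++
l=1 r=10: 9+39=48 <72, l++
l=2 r=10: 15+39=54 <72, l++
l=3 r=10: 20+39=59 <72, l++
l=4 r=10: 27+39=66 <72, l++
l=5 r=10: 28+39=67 <72, l++
l=6 r=10: 29+39=68 <72, l++
l=7 r=10: 31+39=70 <72, l++
l=8 r=10: 33+39=72, found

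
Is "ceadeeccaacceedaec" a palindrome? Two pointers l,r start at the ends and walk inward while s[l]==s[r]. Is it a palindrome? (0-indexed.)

palindrome

l=0 r=17: 'c'=='c', l++,r--
l=1 r=16: 'e'=='e', l++,r--
l=2 r=15: 'a'=='a', l++,r--
l=3 r=14: 'd'=='d', l++,r--
l=4 r=13: 'e'=='e', l++,r--
l=5 r=12: 'e'=='e', l++,r--
l=6 r=11: 'c'=='c', l++,r--
l=7 r=10: 'c'=='c', l++,r--
l=8 r=9: 'a'=='a', l++,r--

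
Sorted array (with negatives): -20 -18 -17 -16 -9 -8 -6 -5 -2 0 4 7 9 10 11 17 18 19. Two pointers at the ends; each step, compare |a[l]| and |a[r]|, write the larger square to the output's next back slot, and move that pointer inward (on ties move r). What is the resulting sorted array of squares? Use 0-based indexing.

l=0 r=17: |-20|>|19| out[17]=400, l++
l=1 r=17: |-18|<=|19| out[16]=361, r--
l=1 r=16: |-18|<=|18| out[15]=324, r--
l=1 r=15: |-18|>|17| out[14]=324, l++
l=2 r=15: |-17|<=|17| out[13]=289, r--
l=2 r=14: |-17|>|11| out[12]=289, l++
l=3 r=14: |-16|>|11| out[11]=256, l++
l=4 r=14: |-9|<=|11| out[10]=121, r--
l=4 r=13: |-9|<=|10| out[9]=100, r--
l=4 r=12: |-9|<=|9| out[8]=81, r--
l=4 r=11: |-9|>|7| out[7]=81, l++
l=5 r=11: |-8|>|7| out[6]=64, l++
l=6 r=11: |-6|<=|7| out[5]=49, r--
l=6 r=10: |-6|>|4| out[4]=36, l++
l=7 r=10: |-5|>|4| out[3]=25, l++
l=8 r=10: |-2|<=|4| out[2]=16, r--
l=8 r=9: |-2|>|0| out[1]=4, l++
l=9 r=9: |0|<=|0| out[0]=0, r--

[0, 4, 16, 25, 36, 49, 64, 81, 81, 100, 121, 256, 289, 289, 324, 324, 361, 400]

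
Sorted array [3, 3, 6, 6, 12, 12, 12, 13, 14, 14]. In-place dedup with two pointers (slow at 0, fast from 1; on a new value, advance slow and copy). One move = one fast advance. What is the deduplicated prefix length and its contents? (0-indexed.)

length 5; prefix = [3, 6, 12, 13, 14]

(s=0,f=1) a[fast]=3=a[slow] dup → fast++
(s=0,f=2) a[fast]=6≠a[slow]=3 write a[1]=6 → slow++,fast++
(s=1,f=3) a[fast]=6=a[slow] dup → fast++
(s=1,f=4) a[fast]=12≠a[slow]=6 write a[2]=12 → slow++,fast++
(s=2,f=5) a[fast]=12=a[slow] dup → fast++
(s=2,f=6) a[fast]=12=a[slow] dup → fast++
(s=2,f=7) a[fast]=13≠a[slow]=12 write a[3]=13 → slow++,fast++
(s=3,f=8) a[fast]=14≠a[slow]=13 write a[4]=14 → slow++,fast++
(s=4,f=9) a[fast]=14=a[slow] dup → fast++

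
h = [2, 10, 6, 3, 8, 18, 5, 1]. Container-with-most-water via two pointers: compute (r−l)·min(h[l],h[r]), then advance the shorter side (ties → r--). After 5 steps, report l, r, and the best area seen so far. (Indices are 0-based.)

l=3, r=5, best area=40

[0,7] min(2,1)*7=7 best=7 * → r--
[0,6] min(2,5)*6=12 best=12 * → l++
[1,6] min(10,5)*5=25 best=25 * → r--
[1,5] min(10,18)*4=40 best=40 * → l++
[2,5] min(6,18)*3=18 best=40 → l++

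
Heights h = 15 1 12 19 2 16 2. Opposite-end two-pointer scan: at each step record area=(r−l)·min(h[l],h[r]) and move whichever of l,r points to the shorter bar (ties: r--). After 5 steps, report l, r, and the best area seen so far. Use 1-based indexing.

l=1 r=7: min(15,2)*6=12 best=12 *, r--
l=1 r=6: min(15,16)*5=75 best=75 *, l++
l=2 r=6: min(1,16)*4=4 best=75, l++
l=3 r=6: min(12,16)*3=36 best=75, l++
l=4 r=6: min(19,16)*2=32 best=75, r--

l=4, r=5, best area=75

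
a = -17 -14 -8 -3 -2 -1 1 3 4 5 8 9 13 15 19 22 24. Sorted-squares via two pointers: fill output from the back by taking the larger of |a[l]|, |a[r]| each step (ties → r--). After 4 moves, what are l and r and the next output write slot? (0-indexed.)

l=1, r=13, next write slot=12

[0,16] |-17|<=|24| out[16]=576 → r--
[0,15] |-17|<=|22| out[15]=484 → r--
[0,14] |-17|<=|19| out[14]=361 → r--
[0,13] |-17|>|15| out[13]=289 → l++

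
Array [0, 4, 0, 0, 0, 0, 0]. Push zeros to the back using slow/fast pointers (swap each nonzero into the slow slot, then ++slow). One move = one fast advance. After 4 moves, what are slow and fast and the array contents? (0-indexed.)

slow=0 fast=0: a[fast]=0, fast++
slow=0 fast=1: a[fast]=4≠0 swap→a[0]=4, slow++,fast++
slow=1 fast=2: a[fast]=0, fast++
slow=1 fast=3: a[fast]=0, fast++

slow=1, fast=4, a=[4, 0, 0, 0, 0, 0, 0]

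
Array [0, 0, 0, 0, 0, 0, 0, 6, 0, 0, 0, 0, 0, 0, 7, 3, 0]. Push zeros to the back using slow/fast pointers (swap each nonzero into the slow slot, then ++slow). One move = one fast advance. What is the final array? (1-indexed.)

slow=1 fast=1: a[fast]=0, fast++
slow=1 fast=2: a[fast]=0, fast++
slow=1 fast=3: a[fast]=0, fast++
slow=1 fast=4: a[fast]=0, fast++
slow=1 fast=5: a[fast]=0, fast++
slow=1 fast=6: a[fast]=0, fast++
slow=1 fast=7: a[fast]=0, fast++
slow=1 fast=8: a[fast]=6≠0 swap→a[1]=6, slow++,fast++
slow=2 fast=9: a[fast]=0, fast++
slow=2 fast=10: a[fast]=0, fast++
slow=2 fast=11: a[fast]=0, fast++
slow=2 fast=12: a[fast]=0, fast++
slow=2 fast=13: a[fast]=0, fast++
slow=2 fast=14: a[fast]=0, fast++
slow=2 fast=15: a[fast]=7≠0 swap→a[2]=7, slow++,fast++
slow=3 fast=16: a[fast]=3≠0 swap→a[3]=3, slow++,fast++
slow=4 fast=17: a[fast]=0, fast++

[6, 7, 3, 0, 0, 0, 0, 0, 0, 0, 0, 0, 0, 0, 0, 0, 0]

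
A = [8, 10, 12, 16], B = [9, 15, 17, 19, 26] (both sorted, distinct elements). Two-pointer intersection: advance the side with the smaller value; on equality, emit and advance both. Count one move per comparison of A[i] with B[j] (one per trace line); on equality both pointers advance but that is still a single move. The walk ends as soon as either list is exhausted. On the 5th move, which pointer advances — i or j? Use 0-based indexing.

i=0 j=0: 8<9, i++
i=1 j=0: 10>9, j++
i=1 j=1: 10<15, i++
i=2 j=1: 12<15, i++
i=3 j=1: 16>15, j++

j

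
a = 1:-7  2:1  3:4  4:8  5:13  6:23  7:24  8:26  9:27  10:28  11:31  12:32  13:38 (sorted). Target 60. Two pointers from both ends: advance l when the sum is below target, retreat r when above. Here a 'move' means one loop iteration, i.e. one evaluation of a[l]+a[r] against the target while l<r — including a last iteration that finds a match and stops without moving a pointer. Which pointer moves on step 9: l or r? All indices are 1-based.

[1,13] -7+38=31 <60 → l++
[2,13] 1+38=39 <60 → l++
[3,13] 4+38=42 <60 → l++
[4,13] 8+38=46 <60 → l++
[5,13] 13+38=51 <60 → l++
[6,13] 23+38=61 >60 → r--
[6,12] 23+32=55 <60 → l++
[7,12] 24+32=56 <60 → l++
[8,12] 26+32=58 <60 → l++

l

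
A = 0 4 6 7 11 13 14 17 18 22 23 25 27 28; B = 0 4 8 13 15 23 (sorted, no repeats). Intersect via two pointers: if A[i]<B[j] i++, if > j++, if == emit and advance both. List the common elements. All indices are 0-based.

intersection = [0, 4, 13, 23]

i=0 j=0: 0==0 emit, i++,j++
i=1 j=1: 4==4 emit, i++,j++
i=2 j=2: 6<8, i++
i=3 j=2: 7<8, i++
i=4 j=2: 11>8, j++
i=4 j=3: 11<13, i++
i=5 j=3: 13==13 emit, i++,j++
i=6 j=4: 14<15, i++
i=7 j=4: 17>15, j++
i=7 j=5: 17<23, i++
i=8 j=5: 18<23, i++
i=9 j=5: 22<23, i++
i=10 j=5: 23==23 emit, i++,j++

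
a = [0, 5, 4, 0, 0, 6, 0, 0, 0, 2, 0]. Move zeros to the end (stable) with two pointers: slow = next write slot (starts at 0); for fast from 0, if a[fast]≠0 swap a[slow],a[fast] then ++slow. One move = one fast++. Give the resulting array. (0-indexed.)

[5, 4, 6, 2, 0, 0, 0, 0, 0, 0, 0]

slow=0 fast=0: a[fast]=0, fast++
slow=0 fast=1: a[fast]=5≠0 swap→a[0]=5, slow++,fast++
slow=1 fast=2: a[fast]=4≠0 swap→a[1]=4, slow++,fast++
slow=2 fast=3: a[fast]=0, fast++
slow=2 fast=4: a[fast]=0, fast++
slow=2 fast=5: a[fast]=6≠0 swap→a[2]=6, slow++,fast++
slow=3 fast=6: a[fast]=0, fast++
slow=3 fast=7: a[fast]=0, fast++
slow=3 fast=8: a[fast]=0, fast++
slow=3 fast=9: a[fast]=2≠0 swap→a[3]=2, slow++,fast++
slow=4 fast=10: a[fast]=0, fast++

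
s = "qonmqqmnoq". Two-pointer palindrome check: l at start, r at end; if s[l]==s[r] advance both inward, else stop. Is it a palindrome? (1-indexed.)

[1,10] 'q'=='q' → l++,r--
[2,9] 'o'=='o' → l++,r--
[3,8] 'n'=='n' → l++,r--
[4,7] 'm'=='m' → l++,r--
[5,6] 'q'=='q' → l++,r--

palindrome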